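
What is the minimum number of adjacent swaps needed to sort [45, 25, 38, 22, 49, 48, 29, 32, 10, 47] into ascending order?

24

The minimum number of adjacent swaps to sort an array equals its inversion count, since every such swap removes exactly one inversion.
Count inversions — for each element, later elements that are smaller:
45: 25, 38, 22, 29, 32, 10 → 6
25: 22, 10 → 2
38: 22, 29, 32, 10 → 4
22: 10 → 1
49: 48, 29, 32, 10, 47 → 5
48: 29, 32, 10, 47 → 4
29: 10 → 1
32: 10 → 1
10: none → 0
47: none → 0
Total inversions: 6 + 2 + 4 + 1 + 5 + 4 + 1 + 1 + 0 + 0 = 24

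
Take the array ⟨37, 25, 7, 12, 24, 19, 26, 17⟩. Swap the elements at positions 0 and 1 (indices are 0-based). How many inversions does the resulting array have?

Inversions: 15

Positions 0 and 1 hold 37 and 25; after swapping, the array is [25, 37, 7, 12, 24, 19, 26, 17].
Element-by-element contributions:
25 → 7, 12, 24, 19, 17 → 5
37 → 7, 12, 24, 19, 26, 17 → 6
7 → none → 0
12 → none → 0
24 → 19, 17 → 2
19 → 17 → 1
26 → 17 → 1
17 → none → 0
Sum: 5 + 6 + 0 + 0 + 2 + 1 + 1 + 0 = 15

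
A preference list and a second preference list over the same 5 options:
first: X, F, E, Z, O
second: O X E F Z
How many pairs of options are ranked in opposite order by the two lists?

5

Assign each item its position (1..5) in the first ordering, then rewrite the second ordering as that position sequence:
positions: X→1, F→2, E→3, Z→4, O→5
second ordering as positions: [5, 1, 3, 2, 4]
Discordant pairs = inversions in this position sequence.
5: 1, 3, 2, 4 → 4
1: 0
3: 2 → 1
2: 0
4: 0
Total: 4 + 0 + 1 + 0 + 0 = 5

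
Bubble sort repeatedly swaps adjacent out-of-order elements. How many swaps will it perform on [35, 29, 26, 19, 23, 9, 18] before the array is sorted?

19

Each adjacent swap fixes exactly one inversion, so the minimum swap count equals the number of inversions.
Count inversions — for each element, later elements that are smaller:
35: 29, 26, 19, 23, 9, 18 → 6
29: 26, 19, 23, 9, 18 → 5
26: 19, 23, 9, 18 → 4
19: 9, 18 → 2
23: 9, 18 → 2
9: none → 0
18: none → 0
Total inversions: 6 + 5 + 4 + 2 + 2 + 0 + 0 = 19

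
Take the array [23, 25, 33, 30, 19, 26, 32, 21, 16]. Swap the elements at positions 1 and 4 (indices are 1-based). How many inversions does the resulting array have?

25 inversions

Positions 1 and 4 hold 23 and 30; after swapping, the array is [30, 25, 33, 23, 19, 26, 32, 21, 16].
Element-by-element contributions:
30 → 25, 23, 19, 26, 21, 16 → 6
25 → 23, 19, 21, 16 → 4
33 → 23, 19, 26, 32, 21, 16 → 6
23 → 19, 21, 16 → 3
19 → 16 → 1
26 → 21, 16 → 2
32 → 21, 16 → 2
21 → 16 → 1
16 → none → 0
Sum: 6 + 4 + 6 + 3 + 1 + 2 + 2 + 1 + 0 = 25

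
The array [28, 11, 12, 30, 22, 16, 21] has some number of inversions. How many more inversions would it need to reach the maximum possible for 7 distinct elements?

Maximum inversions for 7 distinct elements is C(7, 2) = 7·6/2 = 21.
Current inversions — for each element, count later smaller elements:
28: 5
11: 0
12: 0
30: 3
22: 2
16: 0
21: 0
Current total: 5 + 0 + 0 + 3 + 2 + 0 + 0 = 10
Shortfall: 21 − 10 = 11

11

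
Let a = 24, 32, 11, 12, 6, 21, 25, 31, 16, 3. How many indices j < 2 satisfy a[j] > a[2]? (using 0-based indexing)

The element at index 2 is 11.
Elements before it: 24, 32
Those larger than 11: 24, 32

2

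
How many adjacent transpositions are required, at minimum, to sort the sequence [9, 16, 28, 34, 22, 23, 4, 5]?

16

Minimum adjacent swaps = number of inversions (each swap of adjacent out-of-order elements removes one inversion and no swap can remove more).
Count inversions — for each element, later elements that are smaller:
9: 4, 5 → 2
16: 4, 5 → 2
28: 22, 23, 4, 5 → 4
34: 22, 23, 4, 5 → 4
22: 4, 5 → 2
23: 4, 5 → 2
4: none → 0
5: none → 0
Total inversions: 2 + 2 + 4 + 4 + 2 + 2 + 0 + 0 = 16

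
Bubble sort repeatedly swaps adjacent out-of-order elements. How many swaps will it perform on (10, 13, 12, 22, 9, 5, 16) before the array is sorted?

11 adjacent swaps

Each adjacent swap fixes exactly one inversion, so the minimum swap count equals the number of inversions.
Count inversions — for each element, later elements that are smaller:
10: 9, 5 → 2
13: 12, 9, 5 → 3
12: 9, 5 → 2
22: 9, 5, 16 → 3
9: 5 → 1
5: none → 0
16: none → 0
Total inversions: 2 + 3 + 2 + 3 + 1 + 0 + 0 = 11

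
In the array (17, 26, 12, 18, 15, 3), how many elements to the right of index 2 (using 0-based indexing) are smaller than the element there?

1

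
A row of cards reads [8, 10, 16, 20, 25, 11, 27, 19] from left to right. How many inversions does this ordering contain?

Sweep left to right; for each value list the smaller values that follow it:
8 → none → 0
10 → none → 0
16 → 11 → 1
20 → 11, 19 → 2
25 → 11, 19 → 2
11 → none → 0
27 → 19 → 1
19 → none → 0
Sum: 0 + 0 + 1 + 2 + 2 + 0 + 1 + 0 = 6

6 inversions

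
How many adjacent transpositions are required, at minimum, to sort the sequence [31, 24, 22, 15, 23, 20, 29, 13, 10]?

28 swaps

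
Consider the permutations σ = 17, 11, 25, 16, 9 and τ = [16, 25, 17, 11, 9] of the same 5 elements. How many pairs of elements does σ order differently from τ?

5 discordant pairs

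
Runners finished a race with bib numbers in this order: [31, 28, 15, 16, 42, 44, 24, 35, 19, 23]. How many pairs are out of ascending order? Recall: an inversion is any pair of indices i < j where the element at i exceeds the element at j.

23 out-of-order pairs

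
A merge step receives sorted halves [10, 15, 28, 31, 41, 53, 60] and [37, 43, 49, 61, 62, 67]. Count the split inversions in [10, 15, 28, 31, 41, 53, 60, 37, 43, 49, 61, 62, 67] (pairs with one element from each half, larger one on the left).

Count, for every r in R, how many entries of L exceed r:
r = 37: 41, 53, 60 → 3
r = 43: 53, 60 → 2
r = 49: 53, 60 → 2
r = 61: none → 0
r = 62: none → 0
r = 67: none → 0
Cross-inversions: 3 + 2 + 2 + 0 + 0 + 0 = 7

7 split inversions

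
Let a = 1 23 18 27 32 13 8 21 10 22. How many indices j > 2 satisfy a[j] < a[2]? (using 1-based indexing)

6

The element at index 2 is 23.
Elements after it: 18, 27, 32, 13, 8, 21, 10, 22
Those smaller than 23: 18, 13, 8, 21, 10, 22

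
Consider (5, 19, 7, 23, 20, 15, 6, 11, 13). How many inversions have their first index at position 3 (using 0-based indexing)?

The element at index 3 is 23.
Elements after it: 20, 15, 6, 11, 13
Those smaller than 23: 20, 15, 6, 11, 13

5 such elements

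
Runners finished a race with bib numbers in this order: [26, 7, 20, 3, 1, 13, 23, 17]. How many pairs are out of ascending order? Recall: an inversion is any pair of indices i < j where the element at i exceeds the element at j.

For each element, count later entries that are smaller:
26 → 7, 20, 3, 1, 13, 23, 17 → 7
7 → 3, 1 → 2
20 → 3, 1, 13, 17 → 4
3 → 1 → 1
1 → none → 0
13 → none → 0
23 → 17 → 1
17 → none → 0
Sum: 7 + 2 + 4 + 1 + 0 + 0 + 1 + 0 = 15

15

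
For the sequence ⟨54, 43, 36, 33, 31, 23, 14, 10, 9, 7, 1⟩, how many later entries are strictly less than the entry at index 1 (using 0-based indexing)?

9

The element at index 1 is 43.
Elements after it: 36, 33, 31, 23, 14, 10, 9, 7, 1
Those smaller than 43: 36, 33, 31, 23, 14, 10, 9, 7, 1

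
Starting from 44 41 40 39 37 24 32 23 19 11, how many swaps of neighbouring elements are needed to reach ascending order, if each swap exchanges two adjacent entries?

Swaps: 44

Minimum adjacent swaps = number of inversions (each swap of adjacent out-of-order elements removes one inversion and no swap can remove more).
Count inversions — for each element, later elements that are smaller:
44: 41, 40, 39, 37, 24, 32, 23, 19, 11 → 9
41: 40, 39, 37, 24, 32, 23, 19, 11 → 8
40: 39, 37, 24, 32, 23, 19, 11 → 7
39: 37, 24, 32, 23, 19, 11 → 6
37: 24, 32, 23, 19, 11 → 5
24: 23, 19, 11 → 3
32: 23, 19, 11 → 3
23: 19, 11 → 2
19: 11 → 1
11: none → 0
Total inversions: 9 + 8 + 7 + 6 + 5 + 3 + 3 + 2 + 1 + 0 = 44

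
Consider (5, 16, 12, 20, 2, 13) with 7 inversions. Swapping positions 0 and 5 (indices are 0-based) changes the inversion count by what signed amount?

Positions 0 and 5 hold 5 and 13; after swapping, the array is [13, 16, 12, 20, 2, 5].
For each element, count later entries that are smaller:
13: 3
16: 3
12: 2
20: 2
2: 0
5: 0
Sum: 3 + 3 + 2 + 2 + 0 + 0 = 10
Change: 10 − 7 = +3

+3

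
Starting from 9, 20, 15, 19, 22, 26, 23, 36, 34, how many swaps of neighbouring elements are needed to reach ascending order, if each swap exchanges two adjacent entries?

4 adjacent swaps

Minimum adjacent swaps = number of inversions (each swap of adjacent out-of-order elements removes one inversion and no swap can remove more).
Count inversions — for each element, later elements that are smaller:
9: none → 0
20: 15, 19 → 2
15: none → 0
19: none → 0
22: none → 0
26: 23 → 1
23: none → 0
36: 34 → 1
34: none → 0
Total inversions: 0 + 2 + 0 + 0 + 0 + 1 + 0 + 1 + 0 = 4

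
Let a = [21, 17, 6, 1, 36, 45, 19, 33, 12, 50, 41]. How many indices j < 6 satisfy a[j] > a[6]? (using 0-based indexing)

3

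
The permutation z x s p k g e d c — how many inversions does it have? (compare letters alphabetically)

Inversions: 36

Element-by-element contributions:
z: 8
x: 7
s: 6
p: 5
k: 4
g: 3
e: 2
d: 1
c: 0
Sum: 8 + 7 + 6 + 5 + 4 + 3 + 2 + 1 + 0 = 36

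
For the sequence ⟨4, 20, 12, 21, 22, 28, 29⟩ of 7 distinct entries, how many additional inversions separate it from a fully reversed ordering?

20 inversions short

Maximum inversions for 7 distinct elements is C(7, 2) = 7·6/2 = 21.
Current inversions — for each element, count later smaller elements:
4: 0
20: 1
12: 0
21: 0
22: 0
28: 0
29: 0
Current total: 0 + 1 + 0 + 0 + 0 + 0 + 0 = 1
Shortfall: 21 − 1 = 20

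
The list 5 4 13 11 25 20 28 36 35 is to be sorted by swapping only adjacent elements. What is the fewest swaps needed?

4 swaps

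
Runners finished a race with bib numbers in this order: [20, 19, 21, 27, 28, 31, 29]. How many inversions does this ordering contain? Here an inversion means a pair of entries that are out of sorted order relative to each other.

Out-of-order index pairs (0-indexed):
(0,1): 20 > 19
(5,6): 31 > 29
That's 2 pairs.

2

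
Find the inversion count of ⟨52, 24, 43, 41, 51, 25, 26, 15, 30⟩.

Count, for each position, how many later elements it exceeds:
52 → 24, 43, 41, 51, 25, 26, 15, 30 → 8
24 → 15 → 1
43 → 41, 25, 26, 15, 30 → 5
41 → 25, 26, 15, 30 → 4
51 → 25, 26, 15, 30 → 4
25 → 15 → 1
26 → 15 → 1
15 → none → 0
30 → none → 0
Sum: 8 + 1 + 5 + 4 + 4 + 1 + 1 + 0 + 0 = 24

24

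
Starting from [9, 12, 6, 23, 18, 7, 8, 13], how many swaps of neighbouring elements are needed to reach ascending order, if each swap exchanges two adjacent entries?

13 adjacent swaps

Minimum adjacent swaps = number of inversions (each swap of adjacent out-of-order elements removes one inversion and no swap can remove more).
Count inversions — for each element, later elements that are smaller:
9: 6, 7, 8 → 3
12: 6, 7, 8 → 3
6: none → 0
23: 18, 7, 8, 13 → 4
18: 7, 8, 13 → 3
7: none → 0
8: none → 0
13: none → 0
Total inversions: 3 + 3 + 0 + 4 + 3 + 0 + 0 + 0 = 13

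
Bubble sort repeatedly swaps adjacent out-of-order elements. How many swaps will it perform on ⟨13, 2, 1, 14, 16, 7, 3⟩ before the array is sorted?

Each adjacent swap fixes exactly one inversion, so the minimum swap count equals the number of inversions.
Count inversions — for each element, later elements that are smaller:
13: 2, 1, 7, 3 → 4
2: 1 → 1
1: none → 0
14: 7, 3 → 2
16: 7, 3 → 2
7: 3 → 1
3: none → 0
Total inversions: 4 + 1 + 0 + 2 + 2 + 1 + 0 = 10

10 adjacent swaps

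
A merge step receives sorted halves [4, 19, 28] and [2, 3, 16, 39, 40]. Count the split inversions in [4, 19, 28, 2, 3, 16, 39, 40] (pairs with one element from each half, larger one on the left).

Take each right-half value and tally the left-half values above it:
r = 2: 4, 19, 28 → 3
r = 3: 4, 19, 28 → 3
r = 16: 19, 28 → 2
r = 39: none → 0
r = 40: none → 0
Cross-inversions: 3 + 3 + 2 + 0 + 0 = 8

Split inversions: 8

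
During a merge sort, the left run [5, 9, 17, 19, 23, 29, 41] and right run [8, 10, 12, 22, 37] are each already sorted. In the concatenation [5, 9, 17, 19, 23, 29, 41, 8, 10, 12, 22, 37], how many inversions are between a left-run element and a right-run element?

Count, for every r in R, how many entries of L exceed r:
r = 8: 9, 17, 19, 23, 29, 41 → 6
r = 10: 17, 19, 23, 29, 41 → 5
r = 12: 17, 19, 23, 29, 41 → 5
r = 22: 23, 29, 41 → 3
r = 37: 41 → 1
Cross-inversions: 6 + 5 + 5 + 3 + 1 = 20

Cross-inversions: 20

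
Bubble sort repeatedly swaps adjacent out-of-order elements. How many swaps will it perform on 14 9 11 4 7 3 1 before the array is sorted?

There are 19 adjacent swaps.

Minimum adjacent swaps = number of inversions (each swap of adjacent out-of-order elements removes one inversion and no swap can remove more).
Count inversions — for each element, later elements that are smaller:
14: 9, 11, 4, 7, 3, 1 → 6
9: 4, 7, 3, 1 → 4
11: 4, 7, 3, 1 → 4
4: 3, 1 → 2
7: 3, 1 → 2
3: 1 → 1
1: none → 0
Total inversions: 6 + 4 + 4 + 2 + 2 + 1 + 0 = 19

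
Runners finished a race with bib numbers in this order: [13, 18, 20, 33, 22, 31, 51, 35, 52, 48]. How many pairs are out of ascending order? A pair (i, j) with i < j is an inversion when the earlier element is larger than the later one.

Out-of-order pairs: 5

Element-by-element contributions:
13 → none → 0
18 → none → 0
20 → none → 0
33 → 22, 31 → 2
22 → none → 0
31 → none → 0
51 → 35, 48 → 2
35 → none → 0
52 → 48 → 1
48 → none → 0
Sum: 0 + 0 + 0 + 2 + 0 + 0 + 2 + 0 + 1 + 0 = 5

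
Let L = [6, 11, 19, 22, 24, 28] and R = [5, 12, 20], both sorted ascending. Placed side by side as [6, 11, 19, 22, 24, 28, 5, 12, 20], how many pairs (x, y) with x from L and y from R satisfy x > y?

13 cross-inversions

Take each right-half value and tally the left-half values above it:
r = 5: 6, 11, 19, 22, 24, 28 → 6
r = 12: 19, 22, 24, 28 → 4
r = 20: 22, 24, 28 → 3
Cross-inversions: 6 + 4 + 3 = 13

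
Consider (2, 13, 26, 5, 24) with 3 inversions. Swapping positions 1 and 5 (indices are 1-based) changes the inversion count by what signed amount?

+5

Positions 1 and 5 hold 2 and 24; after swapping, the array is [24, 13, 26, 5, 2].
Element-by-element contributions:
24 → 13, 5, 2 → 3
13 → 5, 2 → 2
26 → 5, 2 → 2
5 → 2 → 1
2 → none → 0
Sum: 3 + 2 + 2 + 1 + 0 = 8
Change: 8 − 3 = +5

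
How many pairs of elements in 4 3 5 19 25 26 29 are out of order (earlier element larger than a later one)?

Sweep left to right; for each value list the smaller values that follow it:
4: 1
3: 0
5: 0
19: 0
25: 0
26: 0
29: 0
Sum: 1 + 0 + 0 + 0 + 0 + 0 + 0 = 1

1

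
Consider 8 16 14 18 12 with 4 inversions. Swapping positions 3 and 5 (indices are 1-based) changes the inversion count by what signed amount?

-1

Positions 3 and 5 hold 14 and 12; after swapping, the array is [8, 16, 12, 18, 14].
Element-by-element contributions:
8 → none → 0
16 → 12, 14 → 2
12 → none → 0
18 → 14 → 1
14 → none → 0
Sum: 0 + 2 + 0 + 1 + 0 = 3
Change: 3 − 4 = -1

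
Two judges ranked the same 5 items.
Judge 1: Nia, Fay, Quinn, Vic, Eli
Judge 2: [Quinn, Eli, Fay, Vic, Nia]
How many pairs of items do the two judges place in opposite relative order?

Assign each item its position (1..5) in the first ordering, then rewrite the second ordering as that position sequence:
positions: Nia→1, Fay→2, Quinn→3, Vic→4, Eli→5
second ordering as positions: [3, 5, 2, 4, 1]
Discordant pairs = inversions in this position sequence.
3: 2, 1 → 2
5: 2, 4, 1 → 3
2: 1 → 1
4: 1 → 1
1: 0
Total: 2 + 3 + 1 + 1 + 0 = 7

7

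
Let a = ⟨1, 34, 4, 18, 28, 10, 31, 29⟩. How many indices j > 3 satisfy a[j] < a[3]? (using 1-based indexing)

0 such elements

The element at index 3 is 4.
Elements after it: 18, 28, 10, 31, 29
None of them are smaller than 4.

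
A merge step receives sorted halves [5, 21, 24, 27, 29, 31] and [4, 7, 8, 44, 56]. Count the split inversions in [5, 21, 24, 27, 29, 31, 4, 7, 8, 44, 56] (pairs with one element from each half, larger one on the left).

There are 16 cross-inversions.

Take each right-half value and tally the left-half values above it:
r = 4: 5, 21, 24, 27, 29, 31 → 6
r = 7: 21, 24, 27, 29, 31 → 5
r = 8: 21, 24, 27, 29, 31 → 5
r = 44: none → 0
r = 56: none → 0
Cross-inversions: 6 + 5 + 5 + 0 + 0 = 16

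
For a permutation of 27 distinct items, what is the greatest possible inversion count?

There are 351 inversions.

The maximum occurs when the array is in strictly decreasing order: every one of the C(27, 2) pairs is inverted.
C(27, 2) = 27·26/2 = 351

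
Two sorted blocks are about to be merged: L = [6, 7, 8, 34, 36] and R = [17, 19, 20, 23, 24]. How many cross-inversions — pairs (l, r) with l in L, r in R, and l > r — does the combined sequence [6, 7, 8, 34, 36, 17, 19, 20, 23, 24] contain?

10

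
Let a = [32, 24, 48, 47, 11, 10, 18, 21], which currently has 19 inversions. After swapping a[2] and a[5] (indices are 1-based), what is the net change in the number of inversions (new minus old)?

-1

Positions 2 and 5 hold 24 and 11; after swapping, the array is [32, 11, 48, 47, 24, 10, 18, 21].
Count, for each position, how many later elements it exceeds:
32 → 11, 24, 10, 18, 21 → 5
11 → 10 → 1
48 → 47, 24, 10, 18, 21 → 5
47 → 24, 10, 18, 21 → 4
24 → 10, 18, 21 → 3
10 → none → 0
18 → none → 0
21 → none → 0
Sum: 5 + 1 + 5 + 4 + 3 + 0 + 0 + 0 = 18
Change: 18 − 19 = -1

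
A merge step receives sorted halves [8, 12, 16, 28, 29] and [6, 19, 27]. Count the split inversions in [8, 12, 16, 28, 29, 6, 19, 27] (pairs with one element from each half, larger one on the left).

Take each right-half value and tally the left-half values above it:
r = 6: 8, 12, 16, 28, 29 → 5
r = 19: 28, 29 → 2
r = 27: 28, 29 → 2
Cross-inversions: 5 + 2 + 2 = 9

There are 9 split inversions.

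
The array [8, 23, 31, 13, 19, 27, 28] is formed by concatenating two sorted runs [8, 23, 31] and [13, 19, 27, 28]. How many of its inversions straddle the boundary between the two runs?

For each element r of the right run, count left-run elements greater than r:
r = 13: 23, 31 → 2
r = 19: 23, 31 → 2
r = 27: 31 → 1
r = 28: 31 → 1
Cross-inversions: 2 + 2 + 1 + 1 = 6

6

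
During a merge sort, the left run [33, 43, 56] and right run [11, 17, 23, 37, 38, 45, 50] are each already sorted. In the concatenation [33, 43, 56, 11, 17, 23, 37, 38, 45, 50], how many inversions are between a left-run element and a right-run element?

Cross-inversions: 15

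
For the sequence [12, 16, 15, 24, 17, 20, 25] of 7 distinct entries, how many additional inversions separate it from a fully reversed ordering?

18

Maximum inversions for 7 distinct elements is C(7, 2) = 7·6/2 = 21.
Current inversions — for each element, count later smaller elements:
12: 0
16: 1
15: 0
24: 2
17: 0
20: 0
25: 0
Current total: 0 + 1 + 0 + 2 + 0 + 0 + 0 = 3
Shortfall: 21 − 3 = 18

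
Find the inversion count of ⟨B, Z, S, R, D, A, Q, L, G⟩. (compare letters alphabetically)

23

Element-by-element contributions:
B: 1
Z: 7
S: 6
R: 5
D: 1
A: 0
Q: 2
L: 1
G: 0
Sum: 1 + 7 + 6 + 5 + 1 + 0 + 2 + 1 + 0 = 23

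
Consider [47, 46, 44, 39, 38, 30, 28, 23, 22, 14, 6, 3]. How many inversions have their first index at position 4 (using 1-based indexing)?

8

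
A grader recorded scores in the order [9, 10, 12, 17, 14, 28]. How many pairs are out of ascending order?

1

Element-by-element contributions:
9: 0
10: 0
12: 0
17: 1
14: 0
28: 0
Sum: 0 + 0 + 0 + 1 + 0 + 0 = 1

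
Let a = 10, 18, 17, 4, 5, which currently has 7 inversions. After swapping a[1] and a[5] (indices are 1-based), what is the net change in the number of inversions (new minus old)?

-1

Positions 1 and 5 hold 10 and 5; after swapping, the array is [5, 18, 17, 4, 10].
For each element, count later entries that are smaller:
5 → 4 → 1
18 → 17, 4, 10 → 3
17 → 4, 10 → 2
4 → none → 0
10 → none → 0
Sum: 1 + 3 + 2 + 0 + 0 = 6
Change: 6 − 7 = -1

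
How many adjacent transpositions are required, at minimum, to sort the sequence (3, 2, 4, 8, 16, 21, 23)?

1 swap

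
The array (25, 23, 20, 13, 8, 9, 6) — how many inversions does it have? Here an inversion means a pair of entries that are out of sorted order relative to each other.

Sweep left to right; for each value list the smaller values that follow it:
25 → 23, 20, 13, 8, 9, 6 → 6
23 → 20, 13, 8, 9, 6 → 5
20 → 13, 8, 9, 6 → 4
13 → 8, 9, 6 → 3
8 → 6 → 1
9 → 6 → 1
6 → none → 0
Sum: 6 + 5 + 4 + 3 + 1 + 1 + 0 = 20

20 out-of-order pairs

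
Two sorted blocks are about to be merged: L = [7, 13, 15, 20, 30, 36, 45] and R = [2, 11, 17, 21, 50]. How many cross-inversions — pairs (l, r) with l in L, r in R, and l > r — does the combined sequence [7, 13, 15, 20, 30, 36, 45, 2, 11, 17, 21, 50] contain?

20

Take each right-half value and tally the left-half values above it:
r = 2: 7, 13, 15, 20, 30, 36, 45 → 7
r = 11: 13, 15, 20, 30, 36, 45 → 6
r = 17: 20, 30, 36, 45 → 4
r = 21: 30, 36, 45 → 3
r = 50: none → 0
Cross-inversions: 7 + 6 + 4 + 3 + 0 = 20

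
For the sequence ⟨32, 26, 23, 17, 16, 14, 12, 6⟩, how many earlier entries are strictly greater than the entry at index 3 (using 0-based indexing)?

3

The element at index 3 is 17.
Elements before it: 32, 26, 23
Those larger than 17: 32, 26, 23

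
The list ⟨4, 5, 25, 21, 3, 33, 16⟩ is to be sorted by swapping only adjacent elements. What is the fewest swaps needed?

Each adjacent swap fixes exactly one inversion, so the minimum swap count equals the number of inversions.
Count inversions — for each element, later elements that are smaller:
4: 3 → 1
5: 3 → 1
25: 21, 3, 16 → 3
21: 3, 16 → 2
3: none → 0
33: 16 → 1
16: none → 0
Total inversions: 1 + 1 + 3 + 2 + 0 + 1 + 0 = 8

8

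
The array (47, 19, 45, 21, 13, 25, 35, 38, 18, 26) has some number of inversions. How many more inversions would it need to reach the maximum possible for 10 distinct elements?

20

Maximum inversions for 10 distinct elements is C(10, 2) = 10·9/2 = 45.
Current inversions — for each element, count later smaller elements:
47: 9
19: 2
45: 7
21: 2
13: 0
25: 1
35: 2
38: 2
18: 0
26: 0
Current total: 9 + 2 + 7 + 2 + 0 + 1 + 2 + 2 + 0 + 0 = 25
Shortfall: 45 − 25 = 20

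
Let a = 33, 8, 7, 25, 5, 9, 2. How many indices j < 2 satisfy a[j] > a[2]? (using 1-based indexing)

1 such element

The element at index 2 is 8.
Elements before it: 33
Those larger than 8: 33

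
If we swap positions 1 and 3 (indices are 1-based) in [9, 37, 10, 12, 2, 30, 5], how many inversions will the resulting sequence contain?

Positions 1 and 3 hold 9 and 10; after swapping, the array is [10, 37, 9, 12, 2, 30, 5].
Sweep left to right; for each value list the smaller values that follow it:
10 → 9, 2, 5 → 3
37 → 9, 12, 2, 30, 5 → 5
9 → 2, 5 → 2
12 → 2, 5 → 2
2 → none → 0
30 → 5 → 1
5 → none → 0
Sum: 3 + 5 + 2 + 2 + 0 + 1 + 0 = 13

13 inversions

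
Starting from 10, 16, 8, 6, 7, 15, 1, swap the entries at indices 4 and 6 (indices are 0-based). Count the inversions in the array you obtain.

Positions 4 and 6 hold 7 and 1; after swapping, the array is [10, 16, 8, 6, 1, 15, 7].
Sweep left to right; for each value list the smaller values that follow it:
10: 4
16: 5
8: 3
6: 1
1: 0
15: 1
7: 0
Sum: 4 + 5 + 3 + 1 + 0 + 1 + 0 = 14

14 inversions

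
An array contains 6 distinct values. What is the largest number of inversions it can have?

15

A reversed (strictly descending) arrangement makes every pair an inversion, giving C(6, 2) inversions.
C(6, 2) = 6·5/2 = 15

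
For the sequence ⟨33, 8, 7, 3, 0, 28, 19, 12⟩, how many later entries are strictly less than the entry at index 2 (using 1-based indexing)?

3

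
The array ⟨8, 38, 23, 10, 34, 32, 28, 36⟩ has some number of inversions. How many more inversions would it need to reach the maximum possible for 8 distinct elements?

18

Maximum inversions for 8 distinct elements is C(8, 2) = 8·7/2 = 28.
Current inversions — for each element, count later smaller elements:
8: 0
38: 6
23: 1
10: 0
34: 2
32: 1
28: 0
36: 0
Current total: 0 + 6 + 1 + 0 + 2 + 1 + 0 + 0 = 10
Shortfall: 28 − 10 = 18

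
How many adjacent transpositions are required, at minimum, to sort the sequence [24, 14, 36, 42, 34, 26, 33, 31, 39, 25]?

Each adjacent swap fixes exactly one inversion, so the minimum swap count equals the number of inversions.
Count inversions — for each element, later elements that are smaller:
24: 14 → 1
14: none → 0
36: 34, 26, 33, 31, 25 → 5
42: 34, 26, 33, 31, 39, 25 → 6
34: 26, 33, 31, 25 → 4
26: 25 → 1
33: 31, 25 → 2
31: 25 → 1
39: 25 → 1
25: none → 0
Total inversions: 1 + 0 + 5 + 6 + 4 + 1 + 2 + 1 + 1 + 0 = 21

Swaps: 21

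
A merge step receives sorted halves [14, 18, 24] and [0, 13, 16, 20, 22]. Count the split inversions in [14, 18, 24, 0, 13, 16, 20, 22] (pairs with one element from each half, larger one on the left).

Take each right-half value and tally the left-half values above it:
r = 0: 14, 18, 24 → 3
r = 13: 14, 18, 24 → 3
r = 16: 18, 24 → 2
r = 20: 24 → 1
r = 22: 24 → 1
Cross-inversions: 3 + 3 + 2 + 1 + 1 = 10

10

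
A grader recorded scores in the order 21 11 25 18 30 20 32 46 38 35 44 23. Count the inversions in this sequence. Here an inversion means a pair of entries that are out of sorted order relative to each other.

17

Count, for each position, how many later elements it exceeds:
21: 3
11: 0
25: 3
18: 0
30: 2
20: 0
32: 1
46: 4
38: 2
35: 1
44: 1
23: 0
Sum: 3 + 0 + 3 + 0 + 2 + 0 + 1 + 4 + 2 + 1 + 1 + 0 = 17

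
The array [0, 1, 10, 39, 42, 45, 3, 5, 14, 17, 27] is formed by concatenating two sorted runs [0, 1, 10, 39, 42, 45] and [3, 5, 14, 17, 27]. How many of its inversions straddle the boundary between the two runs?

For each element r of the right run, count left-run elements greater than r:
r = 3: 10, 39, 42, 45 → 4
r = 5: 10, 39, 42, 45 → 4
r = 14: 39, 42, 45 → 3
r = 17: 39, 42, 45 → 3
r = 27: 39, 42, 45 → 3
Cross-inversions: 4 + 4 + 3 + 3 + 3 = 17

There are 17 cross-inversions.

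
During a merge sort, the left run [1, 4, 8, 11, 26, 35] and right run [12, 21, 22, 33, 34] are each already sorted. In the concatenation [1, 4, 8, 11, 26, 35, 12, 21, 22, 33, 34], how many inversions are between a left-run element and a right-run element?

Take each right-half value and tally the left-half values above it:
r = 12: 26, 35 → 2
r = 21: 26, 35 → 2
r = 22: 26, 35 → 2
r = 33: 35 → 1
r = 34: 35 → 1
Cross-inversions: 2 + 2 + 2 + 1 + 1 = 8

8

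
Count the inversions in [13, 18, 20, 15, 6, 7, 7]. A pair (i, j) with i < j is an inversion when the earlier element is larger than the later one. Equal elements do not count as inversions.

Sweep left to right; for each value list the smaller values that follow it:
13 → 6, 7, 7 → 3
18 → 15, 6, 7, 7 → 4
20 → 15, 6, 7, 7 → 4
15 → 6, 7, 7 → 3
6 → none → 0
7 → none → 0
7 → none → 0
Sum: 3 + 4 + 4 + 3 + 0 + 0 + 0 = 14

14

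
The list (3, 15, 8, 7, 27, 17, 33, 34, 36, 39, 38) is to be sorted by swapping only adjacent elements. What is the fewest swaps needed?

Swaps: 5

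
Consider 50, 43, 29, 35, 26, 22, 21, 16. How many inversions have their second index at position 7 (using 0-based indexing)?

The element at index 7 is 16.
Elements before it: 50, 43, 29, 35, 26, 22, 21
Those larger than 16: 50, 43, 29, 35, 26, 22, 21

7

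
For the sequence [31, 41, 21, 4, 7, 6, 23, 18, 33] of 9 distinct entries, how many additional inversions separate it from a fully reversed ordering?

17

Maximum inversions for 9 distinct elements is C(9, 2) = 9·8/2 = 36.
Current inversions — for each element, count later smaller elements:
31: 6
41: 7
21: 4
4: 0
7: 1
6: 0
23: 1
18: 0
33: 0
Current total: 6 + 7 + 4 + 0 + 1 + 0 + 1 + 0 + 0 = 19
Shortfall: 36 − 19 = 17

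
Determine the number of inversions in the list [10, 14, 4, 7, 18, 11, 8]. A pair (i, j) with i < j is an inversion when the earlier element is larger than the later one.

10

Inversion pairs (indices are 1-based):
(1,3): 10 > 4
(1,4): 10 > 7
(1,7): 10 > 8
(2,3): 14 > 4
(2,4): 14 > 7
(2,6): 14 > 11
(2,7): 14 > 8
(5,6): 18 > 11
(5,7): 18 > 8
(6,7): 11 > 8
That's 10 pairs.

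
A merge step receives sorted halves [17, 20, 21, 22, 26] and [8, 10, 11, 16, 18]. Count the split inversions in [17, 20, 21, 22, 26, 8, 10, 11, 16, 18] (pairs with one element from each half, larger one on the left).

24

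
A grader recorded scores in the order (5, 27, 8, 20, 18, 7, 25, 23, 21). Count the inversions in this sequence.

There are 14 out-of-order pairs.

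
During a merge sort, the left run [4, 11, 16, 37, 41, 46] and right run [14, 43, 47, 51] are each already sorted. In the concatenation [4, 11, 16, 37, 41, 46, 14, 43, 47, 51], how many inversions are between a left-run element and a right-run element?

5

Take each right-half value and tally the left-half values above it:
r = 14: 16, 37, 41, 46 → 4
r = 43: 46 → 1
r = 47: none → 0
r = 51: none → 0
Cross-inversions: 4 + 1 + 0 + 0 = 5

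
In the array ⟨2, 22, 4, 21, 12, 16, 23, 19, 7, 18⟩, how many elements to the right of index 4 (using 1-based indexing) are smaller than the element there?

5

The element at index 4 is 21.
Elements after it: 12, 16, 23, 19, 7, 18
Those smaller than 21: 12, 16, 19, 7, 18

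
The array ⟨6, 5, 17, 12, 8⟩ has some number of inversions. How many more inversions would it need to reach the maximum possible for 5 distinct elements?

6 inversions short

Maximum inversions for 5 distinct elements is C(5, 2) = 5·4/2 = 10.
Current inversions — for each element, count later smaller elements:
6: 1
5: 0
17: 2
12: 1
8: 0
Current total: 1 + 0 + 2 + 1 + 0 = 4
Shortfall: 10 − 4 = 6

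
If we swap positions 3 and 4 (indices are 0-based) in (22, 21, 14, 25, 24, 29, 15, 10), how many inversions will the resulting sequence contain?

15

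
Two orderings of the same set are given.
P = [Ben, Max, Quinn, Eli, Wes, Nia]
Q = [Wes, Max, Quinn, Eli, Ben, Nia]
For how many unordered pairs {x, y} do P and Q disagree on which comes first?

Disagreeing pairs: 7

Assign each item its position (1..6) in the first ordering, then rewrite the second ordering as that position sequence:
positions: Ben→1, Max→2, Quinn→3, Eli→4, Wes→5, Nia→6
second ordering as positions: [5, 2, 3, 4, 1, 6]
Discordant pairs = inversions in this position sequence.
5: 2, 3, 4, 1 → 4
2: 1 → 1
3: 1 → 1
4: 1 → 1
1: 0
6: 0
Total: 4 + 1 + 1 + 1 + 0 + 0 = 7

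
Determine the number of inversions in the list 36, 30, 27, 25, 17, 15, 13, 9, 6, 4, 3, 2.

Out-of-order pairs: 66

Sweep left to right; for each value list the smaller values that follow it:
36 → 30, 27, 25, 17, 15, 13, 9, 6, 4, 3, 2 → 11
30 → 27, 25, 17, 15, 13, 9, 6, 4, 3, 2 → 10
27 → 25, 17, 15, 13, 9, 6, 4, 3, 2 → 9
25 → 17, 15, 13, 9, 6, 4, 3, 2 → 8
17 → 15, 13, 9, 6, 4, 3, 2 → 7
15 → 13, 9, 6, 4, 3, 2 → 6
13 → 9, 6, 4, 3, 2 → 5
9 → 6, 4, 3, 2 → 4
6 → 4, 3, 2 → 3
4 → 3, 2 → 2
3 → 2 → 1
2 → none → 0
Sum: 11 + 10 + 9 + 8 + 7 + 6 + 5 + 4 + 3 + 2 + 1 + 0 = 66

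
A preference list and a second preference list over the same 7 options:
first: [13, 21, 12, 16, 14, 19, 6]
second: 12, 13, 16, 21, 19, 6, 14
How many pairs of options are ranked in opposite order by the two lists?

5

Assign each item its position (1..7) in the first ordering, then rewrite the second ordering as that position sequence:
positions: 13→1, 21→2, 12→3, 16→4, 14→5, 19→6, 6→7
second ordering as positions: [3, 1, 4, 2, 6, 7, 5]
Discordant pairs = inversions in this position sequence.
3: 1, 2 → 2
1: 0
4: 2 → 1
2: 0
6: 5 → 1
7: 5 → 1
5: 0
Total: 2 + 0 + 1 + 0 + 1 + 1 + 0 = 5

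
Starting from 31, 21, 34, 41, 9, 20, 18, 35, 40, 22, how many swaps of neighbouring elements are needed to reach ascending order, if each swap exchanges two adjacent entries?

The minimum number of adjacent swaps to sort an array equals its inversion count, since every such swap removes exactly one inversion.
Count inversions — for each element, later elements that are smaller:
31: 21, 9, 20, 18, 22 → 5
21: 9, 20, 18 → 3
34: 9, 20, 18, 22 → 4
41: 9, 20, 18, 35, 40, 22 → 6
9: none → 0
20: 18 → 1
18: none → 0
35: 22 → 1
40: 22 → 1
22: none → 0
Total inversions: 5 + 3 + 4 + 6 + 0 + 1 + 0 + 1 + 1 + 0 = 21

21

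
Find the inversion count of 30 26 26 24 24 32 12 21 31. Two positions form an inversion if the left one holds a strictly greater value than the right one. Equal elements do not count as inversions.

Count, for each position, how many later elements it exceeds:
30 → 26, 26, 24, 24, 12, 21 → 6
26 → 24, 24, 12, 21 → 4
26 → 24, 24, 12, 21 → 4
24 → 12, 21 → 2
24 → 12, 21 → 2
32 → 12, 21, 31 → 3
12 → none → 0
21 → none → 0
31 → none → 0
Sum: 6 + 4 + 4 + 2 + 2 + 3 + 0 + 0 + 0 = 21

21 out-of-order pairs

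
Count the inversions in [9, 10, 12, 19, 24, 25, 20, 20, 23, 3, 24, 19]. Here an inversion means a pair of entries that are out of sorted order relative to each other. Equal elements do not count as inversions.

For each element, count later entries that are smaller:
9: 1
10: 1
12: 1
19: 1
24: 5
25: 6
20: 2
20: 2
23: 2
3: 0
24: 1
19: 0
Sum: 1 + 1 + 1 + 1 + 5 + 6 + 2 + 2 + 2 + 0 + 1 + 0 = 22

22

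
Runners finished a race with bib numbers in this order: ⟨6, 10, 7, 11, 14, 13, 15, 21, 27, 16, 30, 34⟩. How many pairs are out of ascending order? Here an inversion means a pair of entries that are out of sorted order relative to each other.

Element-by-element contributions:
6 → none → 0
10 → 7 → 1
7 → none → 0
11 → none → 0
14 → 13 → 1
13 → none → 0
15 → none → 0
21 → 16 → 1
27 → 16 → 1
16 → none → 0
30 → none → 0
34 → none → 0
Sum: 0 + 1 + 0 + 0 + 1 + 0 + 0 + 1 + 1 + 0 + 0 + 0 = 4

4 inversions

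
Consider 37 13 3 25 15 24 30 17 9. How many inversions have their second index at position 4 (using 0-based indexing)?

2

The element at index 4 is 15.
Elements before it: 37, 13, 3, 25
Those larger than 15: 37, 25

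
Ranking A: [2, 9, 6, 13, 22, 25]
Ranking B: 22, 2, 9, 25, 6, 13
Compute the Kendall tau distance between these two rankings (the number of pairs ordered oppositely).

Discordant pairs: 6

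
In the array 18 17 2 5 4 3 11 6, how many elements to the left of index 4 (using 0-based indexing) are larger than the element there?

3 such elements

The element at index 4 is 4.
Elements before it: 18, 17, 2, 5
Those larger than 4: 18, 17, 5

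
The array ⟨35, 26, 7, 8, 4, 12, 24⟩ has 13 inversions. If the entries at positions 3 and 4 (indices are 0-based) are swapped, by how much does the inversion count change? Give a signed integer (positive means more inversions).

-1

Positions 3 and 4 hold 8 and 4; after swapping, the array is [35, 26, 7, 4, 8, 12, 24].
For each element, count later entries that are smaller:
35: 6
26: 5
7: 1
4: 0
8: 0
12: 0
24: 0
Sum: 6 + 5 + 1 + 0 + 0 + 0 + 0 = 12
Change: 12 − 13 = -1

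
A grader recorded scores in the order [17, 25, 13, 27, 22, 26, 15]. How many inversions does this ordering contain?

10

Listing every pair i<j with a[i]>a[j] (using 1-based positions):
(1,3): 17 > 13
(1,7): 17 > 15
(2,3): 25 > 13
(2,5): 25 > 22
(2,7): 25 > 15
(4,5): 27 > 22
(4,6): 27 > 26
(4,7): 27 > 15
(5,7): 22 > 15
(6,7): 26 > 15
That's 10 pairs.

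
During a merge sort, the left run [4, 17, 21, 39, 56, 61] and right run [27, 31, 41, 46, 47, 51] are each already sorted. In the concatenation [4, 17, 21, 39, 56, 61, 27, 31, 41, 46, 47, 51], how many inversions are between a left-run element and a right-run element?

Take each right-half value and tally the left-half values above it:
r = 27: 39, 56, 61 → 3
r = 31: 39, 56, 61 → 3
r = 41: 56, 61 → 2
r = 46: 56, 61 → 2
r = 47: 56, 61 → 2
r = 51: 56, 61 → 2
Cross-inversions: 3 + 3 + 2 + 2 + 2 + 2 = 14

14 split inversions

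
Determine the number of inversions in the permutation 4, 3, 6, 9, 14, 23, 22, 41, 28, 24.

Inversions: 5

Count, for each position, how many later elements it exceeds:
4 → 3 → 1
3 → none → 0
6 → none → 0
9 → none → 0
14 → none → 0
23 → 22 → 1
22 → none → 0
41 → 28, 24 → 2
28 → 24 → 1
24 → none → 0
Sum: 1 + 0 + 0 + 0 + 0 + 1 + 0 + 2 + 1 + 0 = 5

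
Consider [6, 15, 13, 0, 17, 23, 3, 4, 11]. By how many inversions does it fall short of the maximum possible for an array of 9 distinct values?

18 inversions short

Maximum inversions for 9 distinct elements is C(9, 2) = 9·8/2 = 36.
Current inversions — for each element, count later smaller elements:
6: 3
15: 5
13: 4
0: 0
17: 3
23: 3
3: 0
4: 0
11: 0
Current total: 3 + 5 + 4 + 0 + 3 + 3 + 0 + 0 + 0 = 18
Shortfall: 36 − 18 = 18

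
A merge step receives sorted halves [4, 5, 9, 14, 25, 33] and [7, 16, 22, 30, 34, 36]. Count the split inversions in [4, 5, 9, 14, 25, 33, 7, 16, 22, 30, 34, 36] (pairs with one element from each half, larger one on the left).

Split inversions: 9

For each element r of the right run, count left-run elements greater than r:
r = 7: 9, 14, 25, 33 → 4
r = 16: 25, 33 → 2
r = 22: 25, 33 → 2
r = 30: 33 → 1
r = 34: none → 0
r = 36: none → 0
Cross-inversions: 4 + 2 + 2 + 1 + 0 + 0 = 9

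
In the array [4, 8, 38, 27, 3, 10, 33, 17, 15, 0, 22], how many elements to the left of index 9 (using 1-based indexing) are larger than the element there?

The element at index 9 is 15.
Elements before it: 4, 8, 38, 27, 3, 10, 33, 17
Those larger than 15: 38, 27, 33, 17

4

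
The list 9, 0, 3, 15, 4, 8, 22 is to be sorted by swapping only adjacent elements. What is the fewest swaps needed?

Adjacent swaps: 6

Each adjacent swap fixes exactly one inversion, so the minimum swap count equals the number of inversions.
Count inversions — for each element, later elements that are smaller:
9: 0, 3, 4, 8 → 4
0: none → 0
3: none → 0
15: 4, 8 → 2
4: none → 0
8: none → 0
22: none → 0
Total inversions: 4 + 0 + 0 + 2 + 0 + 0 + 0 = 6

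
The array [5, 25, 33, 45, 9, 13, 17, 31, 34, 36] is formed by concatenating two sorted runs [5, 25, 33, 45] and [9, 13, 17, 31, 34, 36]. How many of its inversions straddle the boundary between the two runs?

Take each right-half value and tally the left-half values above it:
r = 9: 25, 33, 45 → 3
r = 13: 25, 33, 45 → 3
r = 17: 25, 33, 45 → 3
r = 31: 33, 45 → 2
r = 34: 45 → 1
r = 36: 45 → 1
Cross-inversions: 3 + 3 + 3 + 2 + 1 + 1 = 13

Split inversions: 13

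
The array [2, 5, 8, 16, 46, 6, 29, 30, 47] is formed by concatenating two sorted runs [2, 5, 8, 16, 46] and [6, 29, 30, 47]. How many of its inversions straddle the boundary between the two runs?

5

Take each right-half value and tally the left-half values above it:
r = 6: 8, 16, 46 → 3
r = 29: 46 → 1
r = 30: 46 → 1
r = 47: none → 0
Cross-inversions: 3 + 1 + 1 + 0 = 5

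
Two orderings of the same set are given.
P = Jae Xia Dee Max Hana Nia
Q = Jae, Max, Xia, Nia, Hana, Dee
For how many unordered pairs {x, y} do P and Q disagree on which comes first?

5

Assign each item its position (1..6) in the first ordering, then rewrite the second ordering as that position sequence:
positions: Jae→1, Xia→2, Dee→3, Max→4, Hana→5, Nia→6
second ordering as positions: [1, 4, 2, 6, 5, 3]
Discordant pairs = inversions in this position sequence.
1: 0
4: 2, 3 → 2
2: 0
6: 5, 3 → 2
5: 3 → 1
3: 0
Total: 0 + 2 + 0 + 2 + 1 + 0 = 5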